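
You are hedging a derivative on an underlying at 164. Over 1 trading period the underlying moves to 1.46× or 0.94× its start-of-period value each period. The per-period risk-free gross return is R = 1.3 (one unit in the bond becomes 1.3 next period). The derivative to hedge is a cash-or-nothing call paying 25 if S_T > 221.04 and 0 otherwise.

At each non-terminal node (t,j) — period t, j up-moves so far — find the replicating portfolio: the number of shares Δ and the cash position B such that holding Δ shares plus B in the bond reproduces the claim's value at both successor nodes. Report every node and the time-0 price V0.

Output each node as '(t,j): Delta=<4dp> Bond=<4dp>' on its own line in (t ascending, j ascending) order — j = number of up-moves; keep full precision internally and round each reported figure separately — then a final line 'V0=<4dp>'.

(0,0): Delta=0.2932 Bond=-34.7633
V0=13.3136

Since d<R<u, set p* = (R−d)/(u−d) = 0.6923; price each node as the discounted p*-expectation of its children.
Payoff layer (t=1): V(1,0)=0.0000, V(1,1)=25.0000
(0,0): S=164.0000. Δ = (V_up−V_dn)/(S_up−S_dn) = (25.0000−0.0000)/(239.4400−154.1600) = 0.2932. V = [p*·25.0000 + (1−p*)·0.0000]/1.3 = 13.3136. B = V − Δ·S = -34.7633.
Check: Δ(0,0)·S0 + B(0,0) = 13.3136 = V0.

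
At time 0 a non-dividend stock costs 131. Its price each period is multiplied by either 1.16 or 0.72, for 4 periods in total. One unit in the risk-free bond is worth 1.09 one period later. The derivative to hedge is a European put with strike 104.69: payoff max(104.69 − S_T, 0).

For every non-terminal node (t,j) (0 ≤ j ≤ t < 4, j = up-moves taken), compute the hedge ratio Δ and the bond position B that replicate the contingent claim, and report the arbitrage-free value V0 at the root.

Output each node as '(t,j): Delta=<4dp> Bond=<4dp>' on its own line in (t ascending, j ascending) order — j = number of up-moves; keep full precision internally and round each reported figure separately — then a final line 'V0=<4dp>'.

The replicating-portfolio and risk-neutral prices coincide; use p* = (1.09−0.72)/(1.16−0.72) = 0.8409 for the latter.
Terminal payoffs: V(4,0)=69.4852, V(4,1)=47.9712, V(4,2)=13.3098, V(4,3)=0.0000, V(4,4)=0.0000
Node (3,0) S=48.8955: V=(p*·47.9712+(1−p*)·69.4852)/1.09=47.1504; Δ=(47.9712−69.4852)/(56.7188−35.2048)=-1.0000; B=V−Δ·S=96.0459
Node (3,1) S=78.7761: V=(p*·13.3098+(1−p*)·47.9712)/1.09=17.2698; Δ=(13.3098−47.9712)/(91.3802−56.7188)=-1.0000; B=V−Δ·S=96.0459
Node (3,2) S=126.9170: V=(p*·0.0000+(1−p*)·13.3098)/1.09=1.9426; Δ=(0.0000−13.3098)/(147.2237−91.3802)=-0.2383; B=V−Δ·S=32.1921
Node (3,3) S=204.4774: V=(p*·0.0000+(1−p*)·0.0000)/1.09=0.0000; Δ=(0.0000−0.0000)/(237.1938−147.2237)=0.0000; B=V−Δ·S=0.0000
Node (2,0) S=67.9104: V=(p*·17.2698+(1−p*)·47.1504)/1.09=20.2051; Δ=(17.2698−47.1504)/(78.7761−48.8955)=-1.0000; B=V−Δ·S=88.1155
Node (2,1) S=109.4112: V=(p*·1.9426+(1−p*)·17.2698)/1.09=4.0193; Δ=(1.9426−17.2698)/(126.9170−78.7761)=-0.3184; B=V−Δ·S=38.8538
Node (2,2) S=176.2736: V=(p*·0.0000+(1−p*)·1.9426)/1.09=0.2835; Δ=(0.0000−1.9426)/(204.4774−126.9170)=-0.0250; B=V−Δ·S=4.6986
Node (1,0) S=94.3200: V=(p*·4.0193+(1−p*)·20.2051)/1.09=6.0498; Δ=(4.0193−20.2051)/(109.4112−67.9104)=-0.3900; B=V−Δ·S=42.8357
Node (1,1) S=151.9600: V=(p*·0.2835+(1−p*)·4.0193)/1.09=0.8054; Δ=(0.2835−4.0193)/(176.2736−109.4112)=-0.0559; B=V−Δ·S=9.2958
Node (0,0) S=131.0000: V=(p*·0.8054+(1−p*)·6.0498)/1.09=1.5043; Δ=(0.8054−6.0498)/(151.9600−94.3200)=-0.0910; B=V−Δ·S=13.4235
Each (Δ,B) replicates both successor values, so the strategy is self-financing and V0 is arbitrage-free.

(0,0): Delta=-0.0910 Bond=13.4235
(1,0): Delta=-0.3900 Bond=42.8357
(1,1): Delta=-0.0559 Bond=9.2958
(2,0): Delta=-1.0000 Bond=88.1155
(2,1): Delta=-0.3184 Bond=38.8538
(2,2): Delta=-0.0250 Bond=4.6986
(3,0): Delta=-1.0000 Bond=96.0459
(3,1): Delta=-1.0000 Bond=96.0459
(3,2): Delta=-0.2383 Bond=32.1921
(3,3): Delta=0.0000 Bond=0.0000
V0=1.5043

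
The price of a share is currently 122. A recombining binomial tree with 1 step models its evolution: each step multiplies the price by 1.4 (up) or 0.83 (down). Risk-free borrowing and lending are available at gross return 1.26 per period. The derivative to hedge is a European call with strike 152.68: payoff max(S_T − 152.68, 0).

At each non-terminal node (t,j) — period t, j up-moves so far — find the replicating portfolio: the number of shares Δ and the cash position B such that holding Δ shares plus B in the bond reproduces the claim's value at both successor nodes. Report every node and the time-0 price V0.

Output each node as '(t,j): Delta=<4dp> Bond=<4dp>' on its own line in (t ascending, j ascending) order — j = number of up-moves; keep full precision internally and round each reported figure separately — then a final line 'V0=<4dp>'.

The replicating-portfolio and risk-neutral prices coincide; use p* = (1.26−0.83)/(1.4−0.83) = 0.7544 for the latter.
At expiry t=1: V(1,0)=0.0000, V(1,1)=18.1200
(0,0): S=122.0000. Δ = (V_up−V_dn)/(S_up−S_dn) = (18.1200−0.0000)/(170.8000−101.2600) = 0.2606. V = [p*·18.1200 + (1−p*)·0.0000]/1.26 = 10.8488. B = V − Δ·S = -20.9407.
The time-0 hedge costs 10.8488, which is the no-arbitrage price.

(0,0): Delta=0.2606 Bond=-20.9407
V0=10.8488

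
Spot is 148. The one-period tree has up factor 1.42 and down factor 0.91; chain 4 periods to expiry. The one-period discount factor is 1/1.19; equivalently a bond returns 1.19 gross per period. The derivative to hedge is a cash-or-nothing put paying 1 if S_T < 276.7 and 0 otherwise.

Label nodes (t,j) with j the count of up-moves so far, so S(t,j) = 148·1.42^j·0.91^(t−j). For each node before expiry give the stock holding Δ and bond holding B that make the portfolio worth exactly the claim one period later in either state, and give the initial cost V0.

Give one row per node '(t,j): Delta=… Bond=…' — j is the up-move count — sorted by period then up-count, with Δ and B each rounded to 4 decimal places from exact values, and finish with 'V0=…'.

Since d<R<u, set p* = (R−d)/(u−d) = 0.5490; price each node as the discounted p*-expectation of its children.
Terminal values V(4,·): V(4,0)=1.0000, V(4,1)=1.0000, V(4,2)=1.0000, V(4,3)=0.0000, V(4,4)=0.0000
  t=3,j=0: stock 111.5285 → up 158.3705 (V=1.0000), down 101.4909 (V=1.0000). Price 0.8403; hedge Δ=0.0000, bond B=0.8403.
  t=3,j=1: stock 174.0335 → up 247.1276 (V=1.0000), down 158.3705 (V=1.0000). Price 0.8403; hedge Δ=0.0000, bond B=0.8403.
  t=3,j=2: stock 271.5688 → up 385.6276 (V=0.0000), down 247.1276 (V=1.0000). Price 0.3790; hedge Δ=-0.0072, bond B=2.3398.
  t=3,j=3: stock 423.7666 → up 601.7486 (V=0.0000), down 385.6276 (V=0.0000). Price 0.0000; hedge Δ=0.0000, bond B=0.0000.
  t=2,j=0: stock 122.5588 → up 174.0335 (V=0.8403), down 111.5285 (V=0.8403). Price 0.7062; hedge Δ=0.0000, bond B=0.7062.
  t=2,j=1: stock 191.2456 → up 271.5688 (V=0.3790), down 174.0335 (V=0.8403). Price 0.4933; hedge Δ=-0.0047, bond B=1.3979.
  t=2,j=2: stock 298.4272 → up 423.7666 (V=0.0000), down 271.5688 (V=0.3790). Price 0.1436; hedge Δ=-0.0025, bond B=0.8867.
  t=1,j=0: stock 134.6800 → up 191.2456 (V=0.4933), down 122.5588 (V=0.7062). Price 0.4952; hedge Δ=-0.0031, bond B=0.9126.
  t=1,j=1: stock 210.1600 → up 298.4272 (V=0.1436), down 191.2456 (V=0.4933). Price 0.2532; hedge Δ=-0.0033, bond B=0.9389.
  t=0,j=0: stock 148.0000 → up 210.1600 (V=0.2532), down 134.6800 (V=0.4952). Price 0.3045; hedge Δ=-0.0032, bond B=0.7790.
Each (Δ,B) replicates both successor values, so the strategy is self-financing and V0 is arbitrage-free.

(0,0): Delta=-0.0032 Bond=0.7790
(1,0): Delta=-0.0031 Bond=0.9126
(1,1): Delta=-0.0033 Bond=0.9389
(2,0): Delta=0.0000 Bond=0.7062
(2,1): Delta=-0.0047 Bond=1.3979
(2,2): Delta=-0.0025 Bond=0.8867
(3,0): Delta=0.0000 Bond=0.8403
(3,1): Delta=0.0000 Bond=0.8403
(3,2): Delta=-0.0072 Bond=2.3398
(3,3): Delta=0.0000 Bond=0.0000
V0=0.3045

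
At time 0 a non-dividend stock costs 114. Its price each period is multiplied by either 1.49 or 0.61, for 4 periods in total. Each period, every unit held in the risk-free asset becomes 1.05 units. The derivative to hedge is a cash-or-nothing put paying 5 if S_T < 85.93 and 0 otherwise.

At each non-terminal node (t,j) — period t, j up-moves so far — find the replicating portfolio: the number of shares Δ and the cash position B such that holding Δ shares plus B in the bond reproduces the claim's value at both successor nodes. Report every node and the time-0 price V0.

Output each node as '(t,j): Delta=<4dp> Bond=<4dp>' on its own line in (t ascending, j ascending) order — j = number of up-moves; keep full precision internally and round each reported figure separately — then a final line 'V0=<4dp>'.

(0,0): Delta=-0.0161 Bond=3.1260
(1,0): Delta=-0.0371 Bond=4.7364
(1,1): Delta=-0.0076 Bond=1.8283
(2,0): Delta=-0.0638 Bond=6.1070
(2,1): Delta=-0.0261 Bond=3.8394
(2,2): Delta=0.0000 Bond=0.0000
(3,0): Delta=0.0000 Bond=4.7619
(3,1): Delta=-0.0899 Bond=8.0628
(3,2): Delta=0.0000 Bond=0.0000
(3,3): Delta=0.0000 Bond=0.0000
V0=1.2855

The replicating-portfolio and risk-neutral prices coincide; use p* = (1.05−0.61)/(1.49−0.61) = 0.5000 for the latter.
Payoff layer (t=4): V(4,0)=5.0000, V(4,1)=5.0000, V(4,2)=0.0000, V(4,3)=0.0000, V(4,4)=0.0000
(3,0): S=25.8758. Δ = (V_up−V_dn)/(S_up−S_dn) = (5.0000−5.0000)/(38.5550−15.7843) = 0.0000. V = [p*·5.0000 + (1−p*)·5.0000]/1.05 = 4.7619. B = V − Δ·S = 4.7619.
(3,1): S=63.2049. Δ = (V_up−V_dn)/(S_up−S_dn) = (0.0000−5.0000)/(94.1753−38.5550) = -0.0899. V = [p*·0.0000 + (1−p*)·5.0000]/1.05 = 2.3810. B = V − Δ·S = 8.0628.
(3,2): S=154.3858. Δ = (V_up−V_dn)/(S_up−S_dn) = (0.0000−0.0000)/(230.0348−94.1753) = 0.0000. V = [p*·0.0000 + (1−p*)·0.0000]/1.05 = 0.0000. B = V − Δ·S = 0.0000.
(3,3): S=377.1062. Δ = (V_up−V_dn)/(S_up−S_dn) = (0.0000−0.0000)/(561.8882−230.0348) = 0.0000. V = [p*·0.0000 + (1−p*)·0.0000]/1.05 = 0.0000. B = V − Δ·S = 0.0000.
(2,0): S=42.4194. Δ = (V_up−V_dn)/(S_up−S_dn) = (2.3810−4.7619)/(63.2049−25.8758) = -0.0638. V = [p*·2.3810 + (1−p*)·4.7619]/1.05 = 3.4014. B = V − Δ·S = 6.1070.
(2,1): S=103.6146. Δ = (V_up−V_dn)/(S_up−S_dn) = (0.0000−2.3810)/(154.3858−63.2049) = -0.0261. V = [p*·0.0000 + (1−p*)·2.3810]/1.05 = 1.1338. B = V − Δ·S = 3.8394.
(2,2): S=253.0914. Δ = (V_up−V_dn)/(S_up−S_dn) = (0.0000−0.0000)/(377.1062−154.3858) = 0.0000. V = [p*·0.0000 + (1−p*)·0.0000]/1.05 = 0.0000. B = V − Δ·S = 0.0000.
(1,0): S=69.5400. Δ = (V_up−V_dn)/(S_up−S_dn) = (1.1338−3.4014)/(103.6146−42.4194) = -0.0371. V = [p*·1.1338 + (1−p*)·3.4014]/1.05 = 2.1596. B = V − Δ·S = 4.7364.
(1,1): S=169.8600. Δ = (V_up−V_dn)/(S_up−S_dn) = (0.0000−1.1338)/(253.0914−103.6146) = -0.0076. V = [p*·0.0000 + (1−p*)·1.1338]/1.05 = 0.5399. B = V − Δ·S = 1.8283.
(0,0): S=114.0000. Δ = (V_up−V_dn)/(S_up−S_dn) = (0.5399−2.1596)/(169.8600−69.5400) = -0.0161. V = [p*·0.5399 + (1−p*)·2.1596]/1.05 = 1.2855. B = V − Δ·S = 3.1260.
The time-0 hedge costs 1.2855, which is the no-arbitrage price.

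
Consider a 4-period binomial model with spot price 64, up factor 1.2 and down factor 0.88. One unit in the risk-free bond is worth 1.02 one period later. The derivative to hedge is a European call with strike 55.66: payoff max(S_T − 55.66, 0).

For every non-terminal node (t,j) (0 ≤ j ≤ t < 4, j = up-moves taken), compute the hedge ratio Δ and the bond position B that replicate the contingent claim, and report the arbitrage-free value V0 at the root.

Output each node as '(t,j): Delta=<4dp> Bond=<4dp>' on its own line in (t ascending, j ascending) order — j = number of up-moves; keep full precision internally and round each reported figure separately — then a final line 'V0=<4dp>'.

(0,0): Delta=0.8222 Bond=-37.4886
(1,0): Delta=0.6773 Bond=-30.0748
(1,1): Delta=0.9589 Bond=-48.7343
(2,0): Delta=0.4248 Bond=-18.1656
(2,1): Delta=0.9153 Bond=-46.7615
(2,2): Delta=1.0000 Bond=-53.4987
(3,0): Delta=0.0000 Bond=0.0000
(3,1): Delta=0.8254 Bond=-42.3519
(3,2): Delta=1.0000 Bond=-54.5686
(3,3): Delta=1.0000 Bond=-54.5686
V0=15.1331

Since d<R<u, set p* = (R−d)/(u−d) = 0.4375; price each node as the discounted p*-expectation of its children.
Terminal payoffs: V(4,0)=0.0000, V(4,1)=0.0000, V(4,2)=15.7087, V(4,3)=41.6610, V(4,4)=77.0504
  t=3,j=0: stock 43.6142 → up 52.3370 (V=0.0000), down 38.3805 (V=0.0000). Price 0.0000; hedge Δ=0.0000, bond B=0.0000.
  t=3,j=1: stock 59.4739 → up 71.3687 (V=15.7087), down 52.3370 (V=0.0000). Price 6.7378; hedge Δ=0.8254, bond B=-42.3519.
  t=3,j=2: stock 81.1008 → up 97.3210 (V=41.6610), down 71.3687 (V=15.7087). Price 26.5322; hedge Δ=1.0000, bond B=-54.5686.
  t=3,j=3: stock 110.5920 → up 132.7104 (V=77.0504), down 97.3210 (V=41.6610). Price 56.0234; hedge Δ=1.0000, bond B=-54.5686.
  t=2,j=0: stock 49.5616 → up 59.4739 (V=6.7378), down 43.6142 (V=0.0000). Price 2.8900; hedge Δ=0.4248, bond B=-18.1656.
  t=2,j=1: stock 67.5840 → up 81.1008 (V=26.5322), down 59.4739 (V=6.7378). Price 15.0959; hedge Δ=0.9153, bond B=-46.7615.
  t=2,j=2: stock 92.1600 → up 110.5920 (V=56.0234), down 81.1008 (V=26.5322). Price 38.6613; hedge Δ=1.0000, bond B=-53.4987.
  t=1,j=0: stock 56.3200 → up 67.5840 (V=15.0959), down 49.5616 (V=2.8900). Price 8.0687; hedge Δ=0.6773, bond B=-30.0748.
  t=1,j=1: stock 76.8000 → up 92.1600 (V=38.6613), down 67.5840 (V=15.0959). Price 24.9076; hedge Δ=0.9589, bond B=-48.7343.
  t=0,j=0: stock 64.0000 → up 76.8000 (V=24.9076), down 56.3200 (V=8.0687). Price 15.1331; hedge Δ=0.8222, bond B=-37.4886.
The time-0 hedge costs 15.1331, which is the no-arbitrage price.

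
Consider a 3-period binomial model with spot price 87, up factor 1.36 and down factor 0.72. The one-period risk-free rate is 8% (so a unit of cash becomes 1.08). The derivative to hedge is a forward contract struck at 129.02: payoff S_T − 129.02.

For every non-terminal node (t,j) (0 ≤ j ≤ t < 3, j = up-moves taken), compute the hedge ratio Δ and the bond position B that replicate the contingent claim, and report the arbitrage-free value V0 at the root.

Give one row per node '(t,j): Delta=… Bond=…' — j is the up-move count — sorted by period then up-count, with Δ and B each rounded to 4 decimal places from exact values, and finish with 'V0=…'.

(0,0): Delta=1.0000 Bond=-102.4202
(1,0): Delta=1.0000 Bond=-110.6139
(1,1): Delta=1.0000 Bond=-110.6139
(2,0): Delta=1.0000 Bond=-119.4630
(2,1): Delta=1.0000 Bond=-119.4630
(2,2): Delta=1.0000 Bond=-119.4630
V0=-15.4202

The replicating-portfolio and risk-neutral prices coincide; use p* = (1.08−0.72)/(1.36−0.72) = 0.5625 for the latter.
Payoff layer (t=3): V(3,0)=-96.5474, V(3,1)=-67.6829, V(3,2)=-13.1611, V(3,3)=89.8247
Node (2,0) S=45.1008: V=(p*·-67.6829+(1−p*)·-96.5474)/1.08=-74.3622; Δ=(-67.6829−-96.5474)/(61.3371−32.4726)=1.0000; B=V−Δ·S=-119.4630
Node (2,1) S=85.1904: V=(p*·-13.1611+(1−p*)·-67.6829)/1.08=-34.2726; Δ=(-13.1611−-67.6829)/(115.8589−61.3371)=1.0000; B=V−Δ·S=-119.4630
Node (2,2) S=160.9152: V=(p*·89.8247+(1−p*)·-13.1611)/1.08=41.4522; Δ=(89.8247−-13.1611)/(218.8447−115.8589)=1.0000; B=V−Δ·S=-119.4630
Node (1,0) S=62.6400: V=(p*·-34.2726+(1−p*)·-74.3622)/1.08=-47.9739; Δ=(-34.2726−-74.3622)/(85.1904−45.1008)=1.0000; B=V−Δ·S=-110.6139
Node (1,1) S=118.3200: V=(p*·41.4522+(1−p*)·-34.2726)/1.08=7.7061; Δ=(41.4522−-34.2726)/(160.9152−85.1904)=1.0000; B=V−Δ·S=-110.6139
Node (0,0) S=87.0000: V=(p*·7.7061+(1−p*)·-47.9739)/1.08=-15.4202; Δ=(7.7061−-47.9739)/(118.3200−62.6400)=1.0000; B=V−Δ·S=-102.4202
Check: Δ(0,0)·S0 + B(0,0) = -15.4202 = V0.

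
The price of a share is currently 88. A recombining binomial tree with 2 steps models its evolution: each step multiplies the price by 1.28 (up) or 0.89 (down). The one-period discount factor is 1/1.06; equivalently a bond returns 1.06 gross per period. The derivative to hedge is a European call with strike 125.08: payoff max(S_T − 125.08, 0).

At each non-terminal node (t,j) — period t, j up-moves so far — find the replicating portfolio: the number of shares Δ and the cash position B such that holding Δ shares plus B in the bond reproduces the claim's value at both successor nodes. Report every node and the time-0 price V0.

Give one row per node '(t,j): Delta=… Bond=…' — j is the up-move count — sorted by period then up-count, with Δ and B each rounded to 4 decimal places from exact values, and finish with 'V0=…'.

Since d<R<u, set p* = (R−d)/(u−d) = 0.4359; price each node as the discounted p*-expectation of its children.
Terminal values V(2,·): V(2,0)=0.0000, V(2,1)=0.0000, V(2,2)=19.0992
Node (1,0) S=78.3200: V=(p*·0.0000+(1−p*)·0.0000)/1.06=0.0000; Δ=(0.0000−0.0000)/(100.2496−69.7048)=0.0000; B=V−Δ·S=0.0000
Node (1,1) S=112.6400: V=(p*·19.0992+(1−p*)·0.0000)/1.06=7.8540; Δ=(19.0992−0.0000)/(144.1792−100.2496)=0.4348; B=V−Δ·S=-41.1183
Node (0,0) S=88.0000: V=(p*·7.8540+(1−p*)·0.0000)/1.06=3.2298; Δ=(7.8540−0.0000)/(112.6400−78.3200)=0.2288; B=V−Δ·S=-16.9088
Self-financing check: at every node Δ·S+B equals the discounted successor values.

(0,0): Delta=0.2288 Bond=-16.9088
(1,0): Delta=0.0000 Bond=0.0000
(1,1): Delta=0.4348 Bond=-41.1183
V0=3.2298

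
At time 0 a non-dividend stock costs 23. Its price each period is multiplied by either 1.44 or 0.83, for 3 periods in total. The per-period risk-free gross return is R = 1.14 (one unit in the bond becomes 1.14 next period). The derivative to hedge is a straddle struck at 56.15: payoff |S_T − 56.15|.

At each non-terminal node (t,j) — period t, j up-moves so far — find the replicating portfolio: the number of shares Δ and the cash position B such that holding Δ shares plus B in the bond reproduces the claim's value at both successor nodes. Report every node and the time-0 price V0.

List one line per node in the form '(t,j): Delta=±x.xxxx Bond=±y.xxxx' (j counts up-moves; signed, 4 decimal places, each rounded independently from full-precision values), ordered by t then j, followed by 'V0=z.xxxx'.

No-arbitrage ⇒ martingale measure with p* = (R−d)/(u−d) = 0.5082.
Payoff layer (t=3): V(3,0)=42.9989, V(3,1)=33.3336, V(3,2)=16.5650, V(3,3)=12.5276
  t=2,j=0: stock 15.8447 → up 22.8164 (V=33.3336), down 13.1511 (V=42.9989). Price 33.4097; hedge Δ=-1.0000, bond B=49.2544.
  t=2,j=1: stock 27.4896 → up 39.5850 (V=16.5650), down 22.8164 (V=33.3336). Price 21.7648; hedge Δ=-1.0000, bond B=49.2544.
  t=2,j=2: stock 47.6928 → up 68.6776 (V=12.5276), down 39.5850 (V=16.5650). Price 12.7309; hedge Δ=-0.1388, bond B=19.3495.
  t=1,j=0: stock 19.0900 → up 27.4896 (V=21.7648), down 15.8447 (V=33.4097). Price 24.1156; hedge Δ=-1.0000, bond B=43.2056.
  t=1,j=1: stock 33.1200 → up 47.6928 (V=12.7309), down 27.4896 (V=21.7648). Price 15.0647; hedge Δ=-0.4472, bond B=29.8744.
  t=0,j=0: stock 23.0000 → up 33.1200 (V=15.0647), down 19.0900 (V=24.1156). Price 17.1193; hedge Δ=-0.6451, bond B=31.9568.
Root portfolio cost Δ·23+B reproduces V0=17.1193.

(0,0): Delta=-0.6451 Bond=31.9568
(1,0): Delta=-1.0000 Bond=43.2056
(1,1): Delta=-0.4472 Bond=29.8744
(2,0): Delta=-1.0000 Bond=49.2544
(2,1): Delta=-1.0000 Bond=49.2544
(2,2): Delta=-0.1388 Bond=19.3495
V0=17.1193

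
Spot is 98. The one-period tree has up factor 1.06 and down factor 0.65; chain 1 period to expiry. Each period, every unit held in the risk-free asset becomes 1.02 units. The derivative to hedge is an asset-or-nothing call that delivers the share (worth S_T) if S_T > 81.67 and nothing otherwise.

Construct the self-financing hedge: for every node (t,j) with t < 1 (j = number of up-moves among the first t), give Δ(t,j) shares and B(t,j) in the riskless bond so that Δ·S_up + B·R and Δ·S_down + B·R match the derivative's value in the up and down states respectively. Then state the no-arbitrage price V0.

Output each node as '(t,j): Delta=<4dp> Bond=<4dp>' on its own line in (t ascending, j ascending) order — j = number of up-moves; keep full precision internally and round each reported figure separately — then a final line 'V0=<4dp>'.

(0,0): Delta=2.5854 Bond=-161.4586
V0=91.9072

Risk-neutral probability p* = (R−d)/(u−d) = (1.02−0.65)/(1.06−0.65) = 0.9024.
Payoff layer (t=1): V(1,0)=0.0000, V(1,1)=103.8800
(0,0): S=98.0000. Δ = (V_up−V_dn)/(S_up−S_dn) = (103.8800−0.0000)/(103.8800−63.7000) = 2.5854. V = [p*·103.8800 + (1−p*)·0.0000]/1.02 = 91.9072. B = V − Δ·S = -161.4586.
The time-0 hedge costs 91.9072, which is the no-arbitrage price.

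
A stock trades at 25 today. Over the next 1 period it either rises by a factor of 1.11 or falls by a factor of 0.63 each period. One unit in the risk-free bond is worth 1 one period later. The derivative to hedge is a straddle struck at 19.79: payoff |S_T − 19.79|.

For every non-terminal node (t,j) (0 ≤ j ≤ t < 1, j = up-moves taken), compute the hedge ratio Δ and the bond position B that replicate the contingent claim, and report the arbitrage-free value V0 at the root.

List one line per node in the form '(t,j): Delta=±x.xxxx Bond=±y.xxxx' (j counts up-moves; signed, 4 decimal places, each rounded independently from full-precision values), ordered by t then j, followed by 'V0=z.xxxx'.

Under the risk-neutral measure, an up-move has probability p* = (R−d)/(u−d) = 0.7708 and values discount at R = 1.
Terminal payoffs: V(1,0)=4.0400, V(1,1)=7.9600
  t=0,j=0: stock 25.0000 → up 27.7500 (V=7.9600), down 15.7500 (V=4.0400). Price 7.0617; hedge Δ=0.3267, bond B=-1.1050.
Check: Δ(0,0)·S0 + B(0,0) = 7.0617 = V0.

(0,0): Delta=0.3267 Bond=-1.1050
V0=7.0617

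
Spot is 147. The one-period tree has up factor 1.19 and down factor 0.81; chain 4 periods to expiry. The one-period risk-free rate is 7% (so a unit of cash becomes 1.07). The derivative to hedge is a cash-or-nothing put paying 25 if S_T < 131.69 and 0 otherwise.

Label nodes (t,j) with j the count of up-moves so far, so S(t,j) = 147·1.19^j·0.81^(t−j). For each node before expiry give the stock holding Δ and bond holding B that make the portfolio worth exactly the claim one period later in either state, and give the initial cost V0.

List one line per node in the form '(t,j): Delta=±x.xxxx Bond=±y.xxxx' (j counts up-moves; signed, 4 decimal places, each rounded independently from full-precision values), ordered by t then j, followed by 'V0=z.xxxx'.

(0,0): Delta=-0.0748 Bond=12.8263
(1,0): Delta=-0.2085 Bond=29.6516
(1,1): Delta=-0.0328 Bond=6.3731
(2,0): Delta=-0.4362 Bond=53.6826
(2,1): Delta=-0.1370 Bond=21.5940
(2,2): Delta=0.0000 Bond=0.0000
(3,0): Delta=0.0000 Bond=23.3645
(3,1): Delta=-0.5732 Bond=73.1677
(3,2): Delta=0.0000 Bond=0.0000
(3,3): Delta=0.0000 Bond=0.0000
V0=1.8335

No-arbitrage ⇒ martingale measure with p* = (R−d)/(u−d) = 0.6842.
Terminal payoffs: V(4,0)=25.0000, V(4,1)=25.0000, V(4,2)=0.0000, V(4,3)=0.0000, V(4,4)=0.0000
(3,0): S=78.1218. Δ = (V_up−V_dn)/(S_up−S_dn) = (25.0000−25.0000)/(92.9650−63.2787) = 0.0000. V = [p*·25.0000 + (1−p*)·25.0000]/1.07 = 23.3645. B = V − Δ·S = 23.3645.
(3,1): S=114.7716. Δ = (V_up−V_dn)/(S_up−S_dn) = (0.0000−25.0000)/(136.5782−92.9650) = -0.5732. V = [p*·0.0000 + (1−p*)·25.0000]/1.07 = 7.3783. B = V − Δ·S = 73.1677.
(3,2): S=168.6150. Δ = (V_up−V_dn)/(S_up−S_dn) = (0.0000−0.0000)/(200.6519−136.5782) = 0.0000. V = [p*·0.0000 + (1−p*)·0.0000]/1.07 = 0.0000. B = V − Δ·S = 0.0000.
(3,3): S=247.7184. Δ = (V_up−V_dn)/(S_up−S_dn) = (0.0000−0.0000)/(294.7849−200.6519) = 0.0000. V = [p*·0.0000 + (1−p*)·0.0000]/1.07 = 0.0000. B = V − Δ·S = 0.0000.
(2,0): S=96.4467. Δ = (V_up−V_dn)/(S_up−S_dn) = (7.3783−23.3645)/(114.7716−78.1218) = -0.4362. V = [p*·7.3783 + (1−p*)·23.3645]/1.07 = 11.6136. B = V − Δ·S = 53.6826.
(2,1): S=141.6933. Δ = (V_up−V_dn)/(S_up−S_dn) = (0.0000−7.3783)/(168.6150−114.7716) = -0.1370. V = [p*·0.0000 + (1−p*)·7.3783]/1.07 = 2.1775. B = V − Δ·S = 21.5940.
(2,2): S=208.1667. Δ = (V_up−V_dn)/(S_up−S_dn) = (0.0000−0.0000)/(247.7184−168.6150) = 0.0000. V = [p*·0.0000 + (1−p*)·0.0000]/1.07 = 0.0000. B = V − Δ·S = 0.0000.
(1,0): S=119.0700. Δ = (V_up−V_dn)/(S_up−S_dn) = (2.1775−11.6136)/(141.6933−96.4467) = -0.2085. V = [p*·2.1775 + (1−p*)·11.6136]/1.07 = 4.8200. B = V − Δ·S = 29.6516.
(1,1): S=174.9300. Δ = (V_up−V_dn)/(S_up−S_dn) = (0.0000−2.1775)/(208.1667−141.6933) = -0.0328. V = [p*·0.0000 + (1−p*)·2.1775]/1.07 = 0.6427. B = V − Δ·S = 6.3731.
(0,0): S=147.0000. Δ = (V_up−V_dn)/(S_up−S_dn) = (0.6427−4.8200)/(174.9300−119.0700) = -0.0748. V = [p*·0.6427 + (1−p*)·4.8200]/1.07 = 1.8335. B = V − Δ·S = 12.8263.
Check: Δ(0,0)·S0 + B(0,0) = 1.8335 = V0.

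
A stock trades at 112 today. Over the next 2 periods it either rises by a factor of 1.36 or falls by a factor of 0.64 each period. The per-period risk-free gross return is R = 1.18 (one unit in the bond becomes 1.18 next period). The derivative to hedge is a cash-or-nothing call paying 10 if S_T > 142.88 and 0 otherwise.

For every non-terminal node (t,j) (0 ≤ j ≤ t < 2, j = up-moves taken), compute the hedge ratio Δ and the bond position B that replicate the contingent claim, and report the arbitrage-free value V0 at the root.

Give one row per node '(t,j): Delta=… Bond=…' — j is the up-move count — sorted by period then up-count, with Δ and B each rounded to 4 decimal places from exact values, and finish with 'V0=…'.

(0,0): Delta=0.0788 Bond=-4.7879
(1,0): Delta=0.0000 Bond=0.0000
(1,1): Delta=0.0912 Bond=-7.5330
V0=4.0398

Since d<R<u, set p* = (R−d)/(u−d) = 0.7500; price each node as the discounted p*-expectation of its children.
Terminal payoffs: V(2,0)=0.0000, V(2,1)=0.0000, V(2,2)=10.0000
Node (1,0) S=71.6800: V=(p*·0.0000+(1−p*)·0.0000)/1.18=0.0000; Δ=(0.0000−0.0000)/(97.4848−45.8752)=0.0000; B=V−Δ·S=0.0000
Node (1,1) S=152.3200: V=(p*·10.0000+(1−p*)·0.0000)/1.18=6.3559; Δ=(10.0000−0.0000)/(207.1552−97.4848)=0.0912; B=V−Δ·S=-7.5330
Node (0,0) S=112.0000: V=(p*·6.3559+(1−p*)·0.0000)/1.18=4.0398; Δ=(6.3559−0.0000)/(152.3200−71.6800)=0.0788; B=V−Δ·S=-4.7879
Check: Δ(0,0)·S0 + B(0,0) = 4.0398 = V0.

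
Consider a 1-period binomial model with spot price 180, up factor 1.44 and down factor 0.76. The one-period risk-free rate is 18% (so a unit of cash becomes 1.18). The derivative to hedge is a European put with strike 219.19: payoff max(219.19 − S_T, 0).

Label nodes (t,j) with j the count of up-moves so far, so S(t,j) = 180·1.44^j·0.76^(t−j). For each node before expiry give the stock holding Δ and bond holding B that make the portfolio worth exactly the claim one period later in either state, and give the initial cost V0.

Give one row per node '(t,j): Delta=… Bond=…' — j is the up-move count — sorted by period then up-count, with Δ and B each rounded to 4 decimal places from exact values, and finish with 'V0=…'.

(0,0): Delta=-0.6731 Bond=147.8584
V0=26.6967

No-arbitrage ⇒ martingale measure with p* = (R−d)/(u−d) = 0.6176.
Payoff layer (t=1): V(1,0)=82.3900, V(1,1)=0.0000
(0,0): S=180.0000. Δ = (V_up−V_dn)/(S_up−S_dn) = (0.0000−82.3900)/(259.2000−136.8000) = -0.6731. V = [p*·0.0000 + (1−p*)·82.3900]/1.18 = 26.6967. B = V − Δ·S = 147.8584.
Each (Δ,B) replicates both successor values, so the strategy is self-financing and V0 is arbitrage-free.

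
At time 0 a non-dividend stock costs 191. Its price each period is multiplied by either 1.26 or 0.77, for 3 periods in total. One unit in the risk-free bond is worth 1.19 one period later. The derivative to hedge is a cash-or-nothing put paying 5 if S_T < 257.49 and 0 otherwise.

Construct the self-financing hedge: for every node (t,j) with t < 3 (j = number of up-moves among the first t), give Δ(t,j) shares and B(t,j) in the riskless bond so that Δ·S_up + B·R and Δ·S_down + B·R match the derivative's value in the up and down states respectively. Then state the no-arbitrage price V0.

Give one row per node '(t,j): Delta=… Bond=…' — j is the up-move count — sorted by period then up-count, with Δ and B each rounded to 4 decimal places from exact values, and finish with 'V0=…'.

The replicating-portfolio and risk-neutral prices coincide; use p* = (1.19−0.77)/(1.26−0.77) = 0.8571 for the latter.
Terminal payoffs: V(3,0)=5.0000, V(3,1)=5.0000, V(3,2)=5.0000, V(3,3)=0.0000
(2,0): S=113.2439. Δ = (V_up−V_dn)/(S_up−S_dn) = (5.0000−5.0000)/(142.6873−87.1978) = 0.0000. V = [p*·5.0000 + (1−p*)·5.0000]/1.19 = 4.2017. B = V − Δ·S = 4.2017.
(2,1): S=185.3082. Δ = (V_up−V_dn)/(S_up−S_dn) = (5.0000−5.0000)/(233.4883−142.6873) = 0.0000. V = [p*·5.0000 + (1−p*)·5.0000]/1.19 = 4.2017. B = V − Δ·S = 4.2017.
(2,2): S=303.2316. Δ = (V_up−V_dn)/(S_up−S_dn) = (0.0000−5.0000)/(382.0718−233.4883) = -0.0337. V = [p*·0.0000 + (1−p*)·5.0000]/1.19 = 0.6002. B = V − Δ·S = 10.8043.
(1,0): S=147.0700. Δ = (V_up−V_dn)/(S_up−S_dn) = (4.2017−4.2017)/(185.3082−113.2439) = 0.0000. V = [p*·4.2017 + (1−p*)·4.2017]/1.19 = 3.5308. B = V − Δ·S = 3.5308.
(1,1): S=240.6600. Δ = (V_up−V_dn)/(S_up−S_dn) = (0.6002−4.2017)/(303.2316−185.3082) = -0.0305. V = [p*·0.6002 + (1−p*)·4.2017]/1.19 = 0.9367. B = V − Δ·S = 8.2866.
(0,0): S=191.0000. Δ = (V_up−V_dn)/(S_up−S_dn) = (0.9367−3.5308)/(240.6600−147.0700) = -0.0277. V = [p*·0.9367 + (1−p*)·3.5308]/1.19 = 1.0986. B = V − Δ·S = 6.3926.
Each (Δ,B) replicates both successor values, so the strategy is self-financing and V0 is arbitrage-free.

(0,0): Delta=-0.0277 Bond=6.3926
(1,0): Delta=0.0000 Bond=3.5308
(1,1): Delta=-0.0305 Bond=8.2866
(2,0): Delta=0.0000 Bond=4.2017
(2,1): Delta=0.0000 Bond=4.2017
(2,2): Delta=-0.0337 Bond=10.8043
V0=1.0986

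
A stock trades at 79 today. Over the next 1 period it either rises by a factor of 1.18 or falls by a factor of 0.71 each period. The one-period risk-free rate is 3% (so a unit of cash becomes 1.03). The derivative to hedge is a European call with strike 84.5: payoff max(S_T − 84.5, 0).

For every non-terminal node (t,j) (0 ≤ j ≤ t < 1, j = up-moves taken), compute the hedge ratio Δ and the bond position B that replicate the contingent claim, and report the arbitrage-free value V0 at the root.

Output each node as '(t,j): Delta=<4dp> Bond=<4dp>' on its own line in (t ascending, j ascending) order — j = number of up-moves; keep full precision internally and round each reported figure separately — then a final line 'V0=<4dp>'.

The replicating-portfolio and risk-neutral prices coincide; use p* = (1.03−0.71)/(1.18−0.71) = 0.6809 for the latter.
Payoff layer (t=1): V(1,0)=0.0000, V(1,1)=8.7200
Node (0,0) S=79.0000: V=(p*·8.7200+(1−p*)·0.0000)/1.03=5.7641; Δ=(8.7200−0.0000)/(93.2200−56.0900)=0.2349; B=V−Δ·S=-12.7891
Each (Δ,B) replicates both successor values, so the strategy is self-financing and V0 is arbitrage-free.

(0,0): Delta=0.2349 Bond=-12.7891
V0=5.7641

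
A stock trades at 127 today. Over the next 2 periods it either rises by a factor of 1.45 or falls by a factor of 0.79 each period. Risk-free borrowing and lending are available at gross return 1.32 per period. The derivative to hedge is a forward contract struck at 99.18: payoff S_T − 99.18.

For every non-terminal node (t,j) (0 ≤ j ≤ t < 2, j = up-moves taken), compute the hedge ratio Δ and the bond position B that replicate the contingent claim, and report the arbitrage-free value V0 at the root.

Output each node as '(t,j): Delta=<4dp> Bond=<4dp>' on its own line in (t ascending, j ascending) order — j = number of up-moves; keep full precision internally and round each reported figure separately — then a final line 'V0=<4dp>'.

(0,0): Delta=1.0000 Bond=-56.9215
(1,0): Delta=1.0000 Bond=-75.1364
(1,1): Delta=1.0000 Bond=-75.1364
V0=70.0785

Since d<R<u, set p* = (R−d)/(u−d) = 0.8030; price each node as the discounted p*-expectation of its children.
Terminal values V(2,·): V(2,0)=-19.9193, V(2,1)=46.2985, V(2,2)=167.8375
Node (1,0) S=100.3300: V=(p*·46.2985+(1−p*)·-19.9193)/1.32=25.1936; Δ=(46.2985−-19.9193)/(145.4785−79.2607)=1.0000; B=V−Δ·S=-75.1364
Node (1,1) S=184.1500: V=(p*·167.8375+(1−p*)·46.2985)/1.32=109.0136; Δ=(167.8375−46.2985)/(267.0175−145.4785)=1.0000; B=V−Δ·S=-75.1364
Node (0,0) S=127.0000: V=(p*·109.0136+(1−p*)·25.1936)/1.32=70.0785; Δ=(109.0136−25.1936)/(184.1500−100.3300)=1.0000; B=V−Δ·S=-56.9215
Check: Δ(0,0)·S0 + B(0,0) = 70.0785 = V0.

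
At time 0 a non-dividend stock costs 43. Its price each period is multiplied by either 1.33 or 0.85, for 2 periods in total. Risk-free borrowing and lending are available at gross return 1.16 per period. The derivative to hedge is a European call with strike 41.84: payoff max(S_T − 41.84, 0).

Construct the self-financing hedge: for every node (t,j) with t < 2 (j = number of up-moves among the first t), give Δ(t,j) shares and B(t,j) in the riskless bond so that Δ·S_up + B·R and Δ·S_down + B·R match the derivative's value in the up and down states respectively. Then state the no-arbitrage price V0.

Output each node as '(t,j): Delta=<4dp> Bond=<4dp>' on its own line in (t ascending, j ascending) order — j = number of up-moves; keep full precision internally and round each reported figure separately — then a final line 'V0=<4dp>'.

(0,0): Delta=0.8406 Bond=-23.2376
(1,0): Delta=0.3860 Bond=-10.3372
(1,1): Delta=1.0000 Bond=-36.0690
V0=12.9103

The replicating-portfolio and risk-neutral prices coincide; use p* = (1.16−0.85)/(1.33−0.85) = 0.6458 for the latter.
Terminal values V(2,·): V(2,0)=0.0000, V(2,1)=6.7715, V(2,2)=34.2227
Node (1,0) S=36.5500: V=(p*·6.7715+(1−p*)·0.0000)/1.16=3.7701; Δ=(6.7715−0.0000)/(48.6115−31.0675)=0.3860; B=V−Δ·S=-10.3372
Node (1,1) S=57.1900: V=(p*·34.2227+(1−p*)·6.7715)/1.16=21.1210; Δ=(34.2227−6.7715)/(76.0627−48.6115)=1.0000; B=V−Δ·S=-36.0690
Node (0,0) S=43.0000: V=(p*·21.1210+(1−p*)·3.7701)/1.16=12.9103; Δ=(21.1210−3.7701)/(57.1900−36.5500)=0.8406; B=V−Δ·S=-23.2376
Each (Δ,B) replicates both successor values, so the strategy is self-financing and V0 is arbitrage-free.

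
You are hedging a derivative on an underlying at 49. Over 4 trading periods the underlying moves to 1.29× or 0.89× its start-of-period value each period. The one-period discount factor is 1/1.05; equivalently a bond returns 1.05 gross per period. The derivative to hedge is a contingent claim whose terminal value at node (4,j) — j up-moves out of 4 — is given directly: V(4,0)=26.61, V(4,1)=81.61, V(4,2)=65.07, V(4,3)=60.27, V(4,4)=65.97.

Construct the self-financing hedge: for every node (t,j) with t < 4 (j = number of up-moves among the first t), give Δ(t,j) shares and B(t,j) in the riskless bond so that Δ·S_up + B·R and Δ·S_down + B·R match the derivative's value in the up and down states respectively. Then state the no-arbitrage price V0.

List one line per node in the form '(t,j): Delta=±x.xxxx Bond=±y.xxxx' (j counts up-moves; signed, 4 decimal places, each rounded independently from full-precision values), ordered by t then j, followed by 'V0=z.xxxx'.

The replicating-portfolio and risk-neutral prices coincide; use p* = (1.05−0.89)/(1.29−0.89) = 0.4000 for the latter.
Terminal payoffs: V(4,0)=26.6100, V(4,1)=81.6100, V(4,2)=65.0700, V(4,3)=60.2700, V(4,4)=65.9700
Node (3,0) S=34.5435: V=(p*·81.6100+(1−p*)·26.6100)/1.05=46.2952; Δ=(81.6100−26.6100)/(44.5611−30.7437)=3.9805; B=V−Δ·S=-91.2048
Node (3,1) S=50.0686: V=(p*·65.0700+(1−p*)·81.6100)/1.05=71.4229; Δ=(65.0700−81.6100)/(64.5885−44.5611)=-0.8259; B=V−Δ·S=112.7729
Node (3,2) S=72.5714: V=(p*·60.2700+(1−p*)·65.0700)/1.05=60.1429; Δ=(60.2700−65.0700)/(93.6171−64.5885)=-0.1654; B=V−Δ·S=72.1429
Node (3,3) S=105.1878: V=(p*·65.9700+(1−p*)·60.2700)/1.05=59.5714; Δ=(65.9700−60.2700)/(135.6922−93.6171)=0.1355; B=V−Δ·S=45.3214
Node (2,0) S=38.8129: V=(p*·71.4229+(1−p*)·46.2952)/1.05=53.6631; Δ=(71.4229−46.2952)/(50.0686−34.5435)=1.6185; B=V−Δ·S=-9.1559
Node (2,1) S=56.2569: V=(p*·60.1429+(1−p*)·71.4229)/1.05=63.7246; Δ=(60.1429−71.4229)/(72.5714−50.0686)=-0.5013; B=V−Δ·S=91.9246
Node (2,2) S=81.5409: V=(p*·59.5714+(1−p*)·60.1429)/1.05=57.0612; Δ=(59.5714−60.1429)/(105.1878−72.5714)=-0.0175; B=V−Δ·S=58.4898
Node (1,0) S=43.6100: V=(p*·63.7246+(1−p*)·53.6631)/1.05=54.9407; Δ=(63.7246−53.6631)/(56.2569−38.8129)=0.5768; B=V−Δ·S=29.7870
Node (1,1) S=63.2100: V=(p*·57.0612+(1−p*)·63.7246)/1.05=58.1517; Δ=(57.0612−63.7246)/(81.5409−56.2569)=-0.2635; B=V−Δ·S=74.8102
Node (0,0) S=49.0000: V=(p*·58.1517+(1−p*)·54.9407)/1.05=53.5477; Δ=(58.1517−54.9407)/(63.2100−43.6100)=0.1638; B=V−Δ·S=45.5202
Self-financing check: at every node Δ·S+B equals the discounted successor values.

(0,0): Delta=0.1638 Bond=45.5202
(1,0): Delta=0.5768 Bond=29.7870
(1,1): Delta=-0.2635 Bond=74.8102
(2,0): Delta=1.6185 Bond=-9.1559
(2,1): Delta=-0.5013 Bond=91.9246
(2,2): Delta=-0.0175 Bond=58.4898
(3,0): Delta=3.9805 Bond=-91.2048
(3,1): Delta=-0.8259 Bond=112.7729
(3,2): Delta=-0.1654 Bond=72.1429
(3,3): Delta=0.1355 Bond=45.3214
V0=53.5477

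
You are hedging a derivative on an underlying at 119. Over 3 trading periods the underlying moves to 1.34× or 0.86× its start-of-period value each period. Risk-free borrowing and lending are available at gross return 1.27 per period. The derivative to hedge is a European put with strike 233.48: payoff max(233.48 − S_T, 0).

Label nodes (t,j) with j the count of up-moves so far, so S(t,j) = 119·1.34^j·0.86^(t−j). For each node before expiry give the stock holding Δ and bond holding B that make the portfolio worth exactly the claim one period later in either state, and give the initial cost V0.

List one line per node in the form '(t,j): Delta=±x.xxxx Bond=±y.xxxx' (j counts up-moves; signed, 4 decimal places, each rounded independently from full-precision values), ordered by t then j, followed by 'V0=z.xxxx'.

Under the risk-neutral measure, an up-move has probability p* = (R−d)/(u−d) = 0.8542 and values discount at R = 1.27.
Payoff layer (t=3): V(3,0)=157.7893, V(3,1)=115.5434, V(3,2)=49.7183, V(3,3)=0.0000
(2,0): S=88.0124. Δ = (V_up−V_dn)/(S_up−S_dn) = (115.5434−157.7893)/(117.9366−75.6907) = -1.0000. V = [p*·115.5434 + (1−p*)·157.7893]/1.27 = 95.8301. B = V − Δ·S = 183.8425.
(2,1): S=137.1356. Δ = (V_up−V_dn)/(S_up−S_dn) = (49.7183−115.5434)/(183.7617−117.9366) = -1.0000. V = [p*·49.7183 + (1−p*)·115.5434]/1.27 = 46.7069. B = V − Δ·S = 183.8425.
(2,2): S=213.6764. Δ = (V_up−V_dn)/(S_up−S_dn) = (0.0000−49.7183)/(286.3264−183.7617) = -0.4848. V = [p*·0.0000 + (1−p*)·49.7183]/1.27 = 5.7091. B = V − Δ·S = 109.2889.
(1,0): S=102.3400. Δ = (V_up−V_dn)/(S_up−S_dn) = (46.7069−95.8301)/(137.1356−88.0124) = -1.0000. V = [p*·46.7069 + (1−p*)·95.8301]/1.27 = 42.4179. B = V − Δ·S = 144.7579.
(1,1): S=159.4600. Δ = (V_up−V_dn)/(S_up−S_dn) = (5.7091−46.7069)/(213.6764−137.1356) = -0.5356. V = [p*·5.7091 + (1−p*)·46.7069]/1.27 = 9.2031. B = V − Δ·S = 94.6152.
(0,0): S=119.0000. Δ = (V_up−V_dn)/(S_up−S_dn) = (9.2031−42.4179)/(159.4600−102.3400) = -0.5815. V = [p*·9.2031 + (1−p*)·42.4179]/1.27 = 11.0606. B = V − Δ·S = 80.2580.
Check: Δ(0,0)·S0 + B(0,0) = 11.0606 = V0.

(0,0): Delta=-0.5815 Bond=80.2580
(1,0): Delta=-1.0000 Bond=144.7579
(1,1): Delta=-0.5356 Bond=94.6152
(2,0): Delta=-1.0000 Bond=183.8425
(2,1): Delta=-1.0000 Bond=183.8425
(2,2): Delta=-0.4848 Bond=109.2889
V0=11.0606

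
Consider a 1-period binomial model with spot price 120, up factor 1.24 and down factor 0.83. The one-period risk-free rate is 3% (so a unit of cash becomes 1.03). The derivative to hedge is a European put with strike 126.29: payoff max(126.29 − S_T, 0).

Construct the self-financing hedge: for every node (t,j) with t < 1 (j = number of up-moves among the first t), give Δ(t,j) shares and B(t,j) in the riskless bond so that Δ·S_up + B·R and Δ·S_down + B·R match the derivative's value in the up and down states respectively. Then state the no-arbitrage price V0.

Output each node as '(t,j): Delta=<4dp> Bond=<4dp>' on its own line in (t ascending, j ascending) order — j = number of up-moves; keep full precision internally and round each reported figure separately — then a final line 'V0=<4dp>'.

Risk-neutral probability p* = (R−d)/(u−d) = (1.03−0.83)/(1.24−0.83) = 0.4878.
At expiry t=1: V(1,0)=26.6900, V(1,1)=0.0000
  t=0,j=0: stock 120.0000 → up 148.8000 (V=0.0000), down 99.6000 (V=26.6900). Price 13.2723; hedge Δ=-0.5425, bond B=78.3699.
Each (Δ,B) replicates both successor values, so the strategy is self-financing and V0 is arbitrage-free.

(0,0): Delta=-0.5425 Bond=78.3699
V0=13.2723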